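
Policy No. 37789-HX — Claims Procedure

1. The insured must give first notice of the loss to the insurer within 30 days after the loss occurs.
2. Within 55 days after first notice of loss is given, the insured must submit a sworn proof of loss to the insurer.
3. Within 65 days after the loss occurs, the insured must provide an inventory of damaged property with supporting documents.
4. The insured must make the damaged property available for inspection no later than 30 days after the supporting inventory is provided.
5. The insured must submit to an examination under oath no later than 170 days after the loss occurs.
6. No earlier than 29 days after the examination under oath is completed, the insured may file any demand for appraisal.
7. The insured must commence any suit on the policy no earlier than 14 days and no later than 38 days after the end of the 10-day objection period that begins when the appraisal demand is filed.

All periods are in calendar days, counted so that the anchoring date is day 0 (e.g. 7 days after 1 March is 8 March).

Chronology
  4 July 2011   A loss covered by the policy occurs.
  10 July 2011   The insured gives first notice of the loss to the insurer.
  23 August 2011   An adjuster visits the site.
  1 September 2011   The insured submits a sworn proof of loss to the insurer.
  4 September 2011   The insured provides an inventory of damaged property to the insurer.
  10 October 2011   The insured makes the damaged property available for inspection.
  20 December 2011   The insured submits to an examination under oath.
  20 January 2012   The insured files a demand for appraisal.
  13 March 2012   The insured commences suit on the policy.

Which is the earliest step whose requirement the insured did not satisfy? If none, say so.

(1) due by 4 July 2011 + 30 days = 3 August 2011; 10 July 2011 is within that limit.
(2) due by 10 July 2011 + 55 days = 3 September 2011; done 1 September 2011 — timely.
(3) due by 4 July 2011 + 65 days = 7 September 2011; completed 4 September 2011, before the deadline.
(4) due by 4 September 2011 + 30 days = 4 October 2011; 10 October 2011 misses that deadline by 6 days.

Step 4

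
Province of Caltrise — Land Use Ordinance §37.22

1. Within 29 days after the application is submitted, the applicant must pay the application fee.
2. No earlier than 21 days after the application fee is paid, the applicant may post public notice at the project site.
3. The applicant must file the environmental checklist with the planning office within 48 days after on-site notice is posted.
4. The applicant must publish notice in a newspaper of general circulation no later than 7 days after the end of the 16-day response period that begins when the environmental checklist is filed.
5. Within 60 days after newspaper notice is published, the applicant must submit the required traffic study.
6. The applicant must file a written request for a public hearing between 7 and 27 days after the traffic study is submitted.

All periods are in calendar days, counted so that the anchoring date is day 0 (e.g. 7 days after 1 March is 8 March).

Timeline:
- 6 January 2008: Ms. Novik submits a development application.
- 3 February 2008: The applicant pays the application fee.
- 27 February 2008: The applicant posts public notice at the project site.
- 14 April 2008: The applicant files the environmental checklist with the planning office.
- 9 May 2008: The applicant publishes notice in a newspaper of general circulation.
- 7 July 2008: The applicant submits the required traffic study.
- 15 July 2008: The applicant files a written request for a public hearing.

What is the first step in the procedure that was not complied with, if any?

Step 1: 29 days after 6 January 2008 (when the application is submitted) is 4 February 2008; completed 3 February 2008, before the deadline.
Step 2: the earliest permitted date is 21 days after 3 February 2008 (when the application fee is paid), i.e. 24 February 2008; done 27 February 2008 — permitted.
Step 3: 48 days after 27 February 2008 (when on-site notice is posted) is 15 April 2008; 14 April 2008 is within that limit.
Step 4: 7 days after 30 April 2008 (end of the 16-day response period, which began when the environmental checklist is filed on 14 April 2008) is 7 May 2008; not done until 9 May 2008, 2 days after the deadline.
Later steps need not be reached.

Step 4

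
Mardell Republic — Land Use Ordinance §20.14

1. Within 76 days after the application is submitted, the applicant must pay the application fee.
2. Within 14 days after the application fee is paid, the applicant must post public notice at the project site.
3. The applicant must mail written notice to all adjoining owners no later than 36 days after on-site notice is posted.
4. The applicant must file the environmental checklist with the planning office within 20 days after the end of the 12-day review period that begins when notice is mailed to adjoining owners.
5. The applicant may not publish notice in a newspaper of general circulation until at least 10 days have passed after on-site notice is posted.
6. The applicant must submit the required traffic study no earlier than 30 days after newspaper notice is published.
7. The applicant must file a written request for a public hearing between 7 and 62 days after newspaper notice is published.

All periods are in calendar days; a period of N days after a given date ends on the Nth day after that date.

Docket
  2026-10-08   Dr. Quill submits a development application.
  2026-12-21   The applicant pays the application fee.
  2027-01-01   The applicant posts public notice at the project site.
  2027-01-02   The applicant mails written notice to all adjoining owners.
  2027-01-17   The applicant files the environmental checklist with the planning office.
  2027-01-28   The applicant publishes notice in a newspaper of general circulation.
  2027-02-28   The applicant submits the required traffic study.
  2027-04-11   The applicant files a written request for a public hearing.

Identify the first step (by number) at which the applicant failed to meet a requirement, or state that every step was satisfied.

Step 7

(1) due by 2026-10-08 + 76 days = 2026-12-23; completed 2026-12-21, before the deadline.
(2) due by 2026-12-21 + 14 days = 2027-01-04; completed 2027-01-01, before the deadline.
(3) due by 2027-01-01 + 36 days = 2027-02-06; completed 2027-01-02, before the deadline.
(4) due by 2027-01-14 + 20 days = 2027-02-03; done 2027-01-17 — timely.
(5) permitted from 2027-01-01 + 10 days = 2027-01-11 onward; done 2027-01-28, after the minimum wait.
(6) permitted from 2027-01-28 + 30 days = 2027-02-27 onward; done 2027-02-28, after the minimum wait.
(7) the permitted window runs from 2027-01-28 + 7 = 2027-02-04 to 2027-01-28 + 62 = 2027-03-31; 2027-04-11 is 11 days past the end of the window.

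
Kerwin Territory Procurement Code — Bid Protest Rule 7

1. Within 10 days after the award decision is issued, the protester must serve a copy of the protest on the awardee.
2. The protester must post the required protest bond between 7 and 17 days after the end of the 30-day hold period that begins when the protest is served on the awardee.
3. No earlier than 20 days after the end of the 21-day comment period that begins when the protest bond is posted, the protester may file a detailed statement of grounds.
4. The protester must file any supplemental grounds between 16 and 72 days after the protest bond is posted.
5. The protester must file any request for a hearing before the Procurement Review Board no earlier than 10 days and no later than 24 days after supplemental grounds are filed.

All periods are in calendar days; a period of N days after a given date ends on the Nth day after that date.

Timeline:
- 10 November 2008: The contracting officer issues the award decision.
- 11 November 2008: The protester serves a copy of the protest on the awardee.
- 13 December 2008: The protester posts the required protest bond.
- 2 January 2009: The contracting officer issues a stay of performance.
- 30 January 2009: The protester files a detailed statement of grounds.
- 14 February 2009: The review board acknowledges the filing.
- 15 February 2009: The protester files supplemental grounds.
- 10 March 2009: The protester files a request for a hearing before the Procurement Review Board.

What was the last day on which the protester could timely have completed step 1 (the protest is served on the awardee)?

20 November 2008

Step 1 runs from 10 November 2008, when the award decision is issued. 10 days after 10 November 2008 is 20 November 2008.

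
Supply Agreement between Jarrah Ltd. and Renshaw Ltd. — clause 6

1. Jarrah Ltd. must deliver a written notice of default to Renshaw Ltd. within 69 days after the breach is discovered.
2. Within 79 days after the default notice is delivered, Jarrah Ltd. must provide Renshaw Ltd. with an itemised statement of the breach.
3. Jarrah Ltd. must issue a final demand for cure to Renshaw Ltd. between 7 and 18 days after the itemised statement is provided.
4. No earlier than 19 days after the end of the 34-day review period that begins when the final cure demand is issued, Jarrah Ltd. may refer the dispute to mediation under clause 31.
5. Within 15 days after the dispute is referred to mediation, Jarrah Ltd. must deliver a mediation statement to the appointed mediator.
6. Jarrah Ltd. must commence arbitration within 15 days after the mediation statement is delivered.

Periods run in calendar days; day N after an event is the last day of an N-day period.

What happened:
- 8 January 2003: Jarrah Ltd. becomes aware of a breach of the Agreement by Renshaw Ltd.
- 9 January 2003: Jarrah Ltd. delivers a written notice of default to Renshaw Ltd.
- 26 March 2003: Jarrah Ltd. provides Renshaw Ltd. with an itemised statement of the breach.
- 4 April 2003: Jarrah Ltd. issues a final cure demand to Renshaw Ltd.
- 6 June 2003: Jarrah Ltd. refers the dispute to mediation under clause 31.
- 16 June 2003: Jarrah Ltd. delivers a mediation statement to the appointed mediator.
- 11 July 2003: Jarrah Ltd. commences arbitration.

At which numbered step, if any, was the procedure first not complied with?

(1) due by 8 January 2003 + 69 days = 18 March 2003; done 9 January 2003 — timely.
(2) due by 9 January 2003 + 79 days = 29 March 2003; 26 March 2003 is within that limit.
(3) the permitted window runs from 26 March 2003 + 7 = 2 April 2003 to 26 March 2003 + 18 = 13 April 2003; 4 April 2003 falls inside that range.
(4) permitted from 8 May 2003 + 19 days = 27 May 2003 onward; 6 June 2003 is on or after that date.
(5) due by 6 June 2003 + 15 days = 21 June 2003; done 16 June 2003 — timely.
(6) due by 16 June 2003 + 15 days = 1 July 2003; 11 July 2003 misses that deadline by 10 days.

Step 6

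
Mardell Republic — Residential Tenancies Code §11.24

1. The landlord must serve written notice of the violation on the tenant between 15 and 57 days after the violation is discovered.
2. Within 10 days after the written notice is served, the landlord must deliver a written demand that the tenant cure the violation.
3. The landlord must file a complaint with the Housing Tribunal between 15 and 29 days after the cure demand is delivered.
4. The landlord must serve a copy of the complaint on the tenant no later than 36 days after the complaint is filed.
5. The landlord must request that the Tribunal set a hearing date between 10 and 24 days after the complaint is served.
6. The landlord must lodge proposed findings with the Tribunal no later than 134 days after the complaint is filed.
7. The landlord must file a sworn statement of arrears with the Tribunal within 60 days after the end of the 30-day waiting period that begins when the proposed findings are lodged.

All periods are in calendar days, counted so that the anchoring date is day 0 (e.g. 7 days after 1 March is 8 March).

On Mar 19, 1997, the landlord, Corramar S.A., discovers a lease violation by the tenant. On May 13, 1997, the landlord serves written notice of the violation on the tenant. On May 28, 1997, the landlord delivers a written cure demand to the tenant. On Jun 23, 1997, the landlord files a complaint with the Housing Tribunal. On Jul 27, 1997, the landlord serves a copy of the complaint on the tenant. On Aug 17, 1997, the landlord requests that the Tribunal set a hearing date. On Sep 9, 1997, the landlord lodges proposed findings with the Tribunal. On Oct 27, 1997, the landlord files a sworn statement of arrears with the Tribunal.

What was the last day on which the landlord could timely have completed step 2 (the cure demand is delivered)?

May 23, 1997

Step 2 runs from May 13, 1997, when the written notice is served. 10 days after May 13, 1997 is May 23, 1997.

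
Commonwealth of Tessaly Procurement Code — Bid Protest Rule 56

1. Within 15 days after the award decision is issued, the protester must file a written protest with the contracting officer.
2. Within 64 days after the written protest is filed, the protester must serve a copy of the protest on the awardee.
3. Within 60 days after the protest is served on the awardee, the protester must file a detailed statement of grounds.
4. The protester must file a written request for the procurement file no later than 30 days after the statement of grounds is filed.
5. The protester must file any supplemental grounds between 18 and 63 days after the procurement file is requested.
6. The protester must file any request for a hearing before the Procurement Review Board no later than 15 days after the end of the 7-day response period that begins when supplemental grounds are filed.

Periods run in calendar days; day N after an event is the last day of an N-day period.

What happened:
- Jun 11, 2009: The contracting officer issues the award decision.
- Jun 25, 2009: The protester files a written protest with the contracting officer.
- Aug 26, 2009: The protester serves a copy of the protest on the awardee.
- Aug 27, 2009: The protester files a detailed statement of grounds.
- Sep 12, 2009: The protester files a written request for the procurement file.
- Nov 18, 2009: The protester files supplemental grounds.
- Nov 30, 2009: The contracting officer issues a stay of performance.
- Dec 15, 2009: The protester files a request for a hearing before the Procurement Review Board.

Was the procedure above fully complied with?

Step 1: 15 days after Jun 11, 2009 (when the award decision is issued) is Jun 26, 2009; completed Jun 25, 2009, before the deadline.
Step 2: 64 days after Jun 25, 2009 (when the written protest is filed) is Aug 28, 2009; completed Aug 26, 2009, before the deadline.
Step 3: 60 days after Aug 26, 2009 (when the protest is served on the awardee) is Oct 25, 2009; Aug 27, 2009 is within that limit.
Step 4: 30 days after Aug 27, 2009 (when the statement of grounds is filed) is Sep 26, 2009; done Sep 12, 2009 — timely.
Step 5: the window is 18–63 days after Sep 12, 2009 (when the procurement file is requested), so Sep 30, 2009 through Nov 14, 2009; done Nov 18, 2009 — 4 days after the window closed.
That is the first point of non-compliance.

No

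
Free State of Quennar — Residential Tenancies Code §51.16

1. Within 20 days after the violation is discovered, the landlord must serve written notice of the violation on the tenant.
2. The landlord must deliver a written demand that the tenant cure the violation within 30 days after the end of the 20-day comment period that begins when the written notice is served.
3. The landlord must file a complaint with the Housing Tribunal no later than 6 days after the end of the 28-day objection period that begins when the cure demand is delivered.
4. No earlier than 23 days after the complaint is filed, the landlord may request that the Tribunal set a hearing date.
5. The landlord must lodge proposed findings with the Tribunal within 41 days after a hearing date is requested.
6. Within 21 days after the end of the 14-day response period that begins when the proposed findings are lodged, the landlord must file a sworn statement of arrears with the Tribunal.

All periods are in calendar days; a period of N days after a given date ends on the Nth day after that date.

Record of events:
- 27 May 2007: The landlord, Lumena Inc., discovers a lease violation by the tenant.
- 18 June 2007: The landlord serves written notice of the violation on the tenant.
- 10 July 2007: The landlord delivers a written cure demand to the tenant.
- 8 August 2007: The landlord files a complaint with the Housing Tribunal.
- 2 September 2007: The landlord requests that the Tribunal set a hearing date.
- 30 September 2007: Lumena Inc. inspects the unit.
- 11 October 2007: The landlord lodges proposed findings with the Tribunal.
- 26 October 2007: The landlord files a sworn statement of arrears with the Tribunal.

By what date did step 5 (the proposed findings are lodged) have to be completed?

13 October 2007

Step 5 runs from 2 September 2007, when a hearing date is requested. 41 days after 2 September 2007 is 13 October 2007.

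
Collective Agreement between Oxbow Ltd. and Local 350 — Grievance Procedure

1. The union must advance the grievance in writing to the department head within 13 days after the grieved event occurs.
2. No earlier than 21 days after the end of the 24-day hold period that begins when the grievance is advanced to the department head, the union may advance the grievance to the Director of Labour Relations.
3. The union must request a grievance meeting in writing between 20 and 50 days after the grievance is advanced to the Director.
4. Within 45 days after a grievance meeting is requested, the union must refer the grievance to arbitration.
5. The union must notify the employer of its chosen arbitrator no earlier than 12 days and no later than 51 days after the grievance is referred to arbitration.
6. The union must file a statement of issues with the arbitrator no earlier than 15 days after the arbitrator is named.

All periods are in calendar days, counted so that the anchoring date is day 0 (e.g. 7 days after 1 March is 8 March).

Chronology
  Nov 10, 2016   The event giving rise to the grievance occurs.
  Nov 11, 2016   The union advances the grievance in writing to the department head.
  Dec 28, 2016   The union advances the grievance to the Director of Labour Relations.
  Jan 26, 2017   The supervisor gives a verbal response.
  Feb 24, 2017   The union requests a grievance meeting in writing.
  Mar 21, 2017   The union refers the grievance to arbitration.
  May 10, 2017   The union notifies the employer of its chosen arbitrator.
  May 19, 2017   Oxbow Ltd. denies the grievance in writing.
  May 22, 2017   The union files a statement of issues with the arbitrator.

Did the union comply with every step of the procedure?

(1) due by Nov 10, 2016 + 13 days = Nov 23, 2016; completed Nov 11, 2016, before the deadline.
(2) permitted from Dec 5, 2016 + 21 days = Dec 26, 2016 onward; Dec 28, 2016 is on or after that date.
(3) the permitted window runs from Dec 28, 2016 + 20 = Jan 17, 2017 to Dec 28, 2016 + 50 = Feb 16, 2017; done Feb 24, 2017 — 8 days after the window closed.
No need to go further; step 3 was not satisfied.

No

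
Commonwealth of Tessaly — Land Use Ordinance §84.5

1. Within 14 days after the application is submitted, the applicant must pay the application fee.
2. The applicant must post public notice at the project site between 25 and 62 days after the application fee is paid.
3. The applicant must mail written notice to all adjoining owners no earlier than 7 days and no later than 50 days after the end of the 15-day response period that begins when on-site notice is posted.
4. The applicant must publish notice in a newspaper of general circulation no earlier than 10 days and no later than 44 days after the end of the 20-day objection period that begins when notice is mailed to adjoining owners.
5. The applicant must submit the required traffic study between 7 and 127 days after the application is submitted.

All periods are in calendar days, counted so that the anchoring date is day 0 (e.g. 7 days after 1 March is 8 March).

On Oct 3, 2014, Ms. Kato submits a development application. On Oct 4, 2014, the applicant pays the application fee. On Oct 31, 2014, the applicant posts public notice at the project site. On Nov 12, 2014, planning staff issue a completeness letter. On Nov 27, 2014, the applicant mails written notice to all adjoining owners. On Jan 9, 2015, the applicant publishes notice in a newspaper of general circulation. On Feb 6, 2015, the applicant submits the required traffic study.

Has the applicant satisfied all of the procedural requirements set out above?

(1) due by Oct 3, 2014 + 14 days = Oct 17, 2014; completed Oct 4, 2014, before the deadline.
(2) the permitted window runs from Oct 4, 2014 + 25 = Oct 29, 2014 to Oct 4, 2014 + 62 = Dec 5, 2014; done Oct 31, 2014 — within the window.
(3) the permitted window runs from Nov 15, 2014 + 7 = Nov 22, 2014 to Nov 15, 2014 + 50 = Jan 4, 2015; Nov 27, 2014 falls inside that range.
(4) the permitted window runs from Dec 17, 2014 + 10 = Dec 27, 2014 to Dec 17, 2014 + 44 = Jan 30, 2015; Jan 9, 2015 falls inside that range.
(5) the permitted window runs from Oct 3, 2014 + 7 = Oct 10, 2014 to Oct 3, 2014 + 127 = Feb 7, 2015; done Feb 6, 2015, which is between those dates.

Yes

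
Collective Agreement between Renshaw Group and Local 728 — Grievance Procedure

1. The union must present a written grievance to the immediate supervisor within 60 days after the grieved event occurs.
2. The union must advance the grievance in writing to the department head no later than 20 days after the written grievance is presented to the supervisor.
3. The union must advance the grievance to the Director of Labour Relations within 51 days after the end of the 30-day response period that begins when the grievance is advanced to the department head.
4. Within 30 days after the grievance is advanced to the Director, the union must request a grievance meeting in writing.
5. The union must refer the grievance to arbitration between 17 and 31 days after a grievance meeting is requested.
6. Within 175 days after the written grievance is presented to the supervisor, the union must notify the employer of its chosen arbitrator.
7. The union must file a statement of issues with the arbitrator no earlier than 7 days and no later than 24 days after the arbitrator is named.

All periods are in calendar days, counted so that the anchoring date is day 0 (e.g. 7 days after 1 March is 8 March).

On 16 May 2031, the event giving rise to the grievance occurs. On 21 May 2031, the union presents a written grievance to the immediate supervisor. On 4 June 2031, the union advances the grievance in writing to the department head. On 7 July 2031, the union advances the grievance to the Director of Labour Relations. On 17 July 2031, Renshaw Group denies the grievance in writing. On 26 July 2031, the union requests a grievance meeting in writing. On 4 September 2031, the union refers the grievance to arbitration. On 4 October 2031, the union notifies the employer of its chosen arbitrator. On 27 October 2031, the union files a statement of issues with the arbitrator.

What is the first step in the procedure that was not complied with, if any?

Step 5

Step 1 — counting 60 days from 16 May 2031 (when the grieved event occurs) gives a deadline of 15 July 2031; 21 May 2031 is within that limit.
Step 2 — counting 20 days from 21 May 2031 (when the written grievance is presented to the supervisor) gives a deadline of 10 June 2031; completed 4 June 2031, before the deadline.
Step 3 — counting 51 days from 4 July 2031 (end of the 30-day response period, which began when the grievance is advanced to the department head on 4 June 2031) gives a deadline of 24 August 2031; 7 July 2031 is within that limit.
Step 4 — counting 30 days from 7 July 2031 (when the grievance is advanced to the Director) gives a deadline of 6 August 2031; done 26 July 2031 — timely.
Step 5 — 17 and 31 days from 26 July 2031 (when a grievance meeting is requested) are 12 August 2031 and 26 August 2031 respectively; 4 September 2031 is 9 days past the end of the window.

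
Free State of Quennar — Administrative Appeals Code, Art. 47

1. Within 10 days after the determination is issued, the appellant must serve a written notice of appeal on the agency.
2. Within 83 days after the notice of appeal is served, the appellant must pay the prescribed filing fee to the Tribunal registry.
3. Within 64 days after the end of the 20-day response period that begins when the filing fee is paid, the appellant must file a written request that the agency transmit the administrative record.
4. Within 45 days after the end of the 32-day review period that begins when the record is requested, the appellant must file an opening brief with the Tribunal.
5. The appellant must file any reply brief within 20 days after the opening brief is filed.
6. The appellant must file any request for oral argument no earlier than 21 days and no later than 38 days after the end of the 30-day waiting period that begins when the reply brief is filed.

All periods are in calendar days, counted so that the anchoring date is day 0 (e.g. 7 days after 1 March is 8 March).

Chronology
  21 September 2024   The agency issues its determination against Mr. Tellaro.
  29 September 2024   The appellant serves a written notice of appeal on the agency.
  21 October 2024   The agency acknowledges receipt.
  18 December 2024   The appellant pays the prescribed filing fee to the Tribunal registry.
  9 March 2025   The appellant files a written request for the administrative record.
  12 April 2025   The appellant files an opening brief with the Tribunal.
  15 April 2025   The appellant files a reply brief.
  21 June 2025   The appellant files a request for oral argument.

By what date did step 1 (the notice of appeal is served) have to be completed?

Step 1 runs from 21 September 2024, when the determination is issued. 10 days after 21 September 2024 is 1 October 2024.

1 October 2024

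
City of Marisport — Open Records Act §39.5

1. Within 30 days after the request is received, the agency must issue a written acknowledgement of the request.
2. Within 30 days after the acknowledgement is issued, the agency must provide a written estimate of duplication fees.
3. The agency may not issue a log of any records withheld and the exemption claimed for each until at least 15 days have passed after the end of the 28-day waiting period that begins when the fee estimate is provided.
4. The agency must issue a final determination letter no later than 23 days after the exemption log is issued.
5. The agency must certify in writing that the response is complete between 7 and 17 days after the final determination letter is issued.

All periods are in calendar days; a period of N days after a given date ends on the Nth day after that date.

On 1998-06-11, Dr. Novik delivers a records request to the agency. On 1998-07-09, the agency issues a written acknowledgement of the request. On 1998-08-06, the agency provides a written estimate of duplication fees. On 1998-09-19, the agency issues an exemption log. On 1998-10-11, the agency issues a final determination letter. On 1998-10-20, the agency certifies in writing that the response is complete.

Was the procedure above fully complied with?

Yes

(1) due by 1998-06-11 + 30 days = 1998-07-11; done 1998-07-09 — timely.
(2) due by 1998-07-09 + 30 days = 1998-08-08; done 1998-08-06 — timely.
(3) permitted from 1998-09-03 + 15 days = 1998-09-18 onward; 1998-09-19 is on or after that date.
(4) due by 1998-09-19 + 23 days = 1998-10-12; done 1998-10-11 — timely.
(5) the permitted window runs from 1998-10-11 + 7 = 1998-10-18 to 1998-10-11 + 17 = 1998-10-28; 1998-10-20 falls inside that range.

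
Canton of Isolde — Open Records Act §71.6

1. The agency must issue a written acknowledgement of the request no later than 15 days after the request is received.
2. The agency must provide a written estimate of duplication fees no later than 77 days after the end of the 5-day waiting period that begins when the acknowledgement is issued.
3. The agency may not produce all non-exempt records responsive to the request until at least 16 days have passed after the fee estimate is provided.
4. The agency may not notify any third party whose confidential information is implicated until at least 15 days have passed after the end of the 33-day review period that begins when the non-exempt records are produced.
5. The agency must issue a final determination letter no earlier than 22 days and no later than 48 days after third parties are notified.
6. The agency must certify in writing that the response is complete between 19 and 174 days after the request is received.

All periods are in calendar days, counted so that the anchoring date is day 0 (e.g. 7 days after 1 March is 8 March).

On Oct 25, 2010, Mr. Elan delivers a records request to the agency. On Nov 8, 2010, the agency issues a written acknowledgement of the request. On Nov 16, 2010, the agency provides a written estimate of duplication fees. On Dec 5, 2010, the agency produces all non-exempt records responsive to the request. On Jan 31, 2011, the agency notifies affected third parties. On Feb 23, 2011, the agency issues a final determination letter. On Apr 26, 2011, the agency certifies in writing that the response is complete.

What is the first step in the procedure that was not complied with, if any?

Step 1 — counting 15 days from Oct 25, 2010 (when the request is received) gives a deadline of Nov 9, 2010; done Nov 8, 2010 — timely.
Step 2 — counting 77 days from Nov 13, 2010 (end of the 5-day waiting period, which began when the acknowledgement is issued on Nov 8, 2010) gives a deadline of Jan 29, 2011; Nov 16, 2010 is within that limit.
Step 3 — must wait 16 days from Nov 16, 2010 (when the fee estimate is provided), so not before Dec 2, 2010; done Dec 5, 2010, after the minimum wait.
Step 4 — must wait 15 days from Jan 7, 2011 (end of the 33-day review period, which began when the non-exempt records are produced on Dec 5, 2010), so not before Jan 22, 2011; Jan 31, 2011 is on or after that date.
Step 5 — 22 and 48 days from Jan 31, 2011 (when third parties are notified) are Feb 22, 2011 and Mar 20, 2011 respectively; done Feb 23, 2011, which is between those dates.
Step 6 — 19 and 174 days from Oct 25, 2010 (when the request is received) are Nov 13, 2010 and Apr 17, 2011 respectively; Apr 26, 2011 is 9 days past the end of the window.
The analysis stops there.

Step 6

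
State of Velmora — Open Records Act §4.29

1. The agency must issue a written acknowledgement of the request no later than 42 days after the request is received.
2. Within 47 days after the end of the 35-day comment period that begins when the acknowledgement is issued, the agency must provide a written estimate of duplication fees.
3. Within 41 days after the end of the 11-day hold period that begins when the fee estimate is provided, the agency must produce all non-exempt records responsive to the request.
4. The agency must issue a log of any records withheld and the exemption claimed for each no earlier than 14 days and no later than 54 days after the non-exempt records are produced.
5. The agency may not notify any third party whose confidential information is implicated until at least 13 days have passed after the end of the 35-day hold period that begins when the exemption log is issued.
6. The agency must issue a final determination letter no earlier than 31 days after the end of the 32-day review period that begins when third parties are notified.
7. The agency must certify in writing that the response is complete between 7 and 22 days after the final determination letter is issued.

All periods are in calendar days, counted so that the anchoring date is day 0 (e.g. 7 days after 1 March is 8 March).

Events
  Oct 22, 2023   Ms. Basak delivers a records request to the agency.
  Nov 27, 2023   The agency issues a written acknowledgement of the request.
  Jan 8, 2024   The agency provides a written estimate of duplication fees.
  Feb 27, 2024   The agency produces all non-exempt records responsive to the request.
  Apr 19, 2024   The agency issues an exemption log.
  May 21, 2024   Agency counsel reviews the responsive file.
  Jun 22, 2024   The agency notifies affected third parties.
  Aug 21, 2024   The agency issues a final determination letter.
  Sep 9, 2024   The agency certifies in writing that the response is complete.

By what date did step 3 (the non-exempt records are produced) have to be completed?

The fee estimate is provided on Jan 8, 2024; the 11-day hold period therefore ends Jan 19, 2024, and step 3 runs from that date. 41 days after Jan 19, 2024 is Feb 29, 2024.

Feb 29, 2024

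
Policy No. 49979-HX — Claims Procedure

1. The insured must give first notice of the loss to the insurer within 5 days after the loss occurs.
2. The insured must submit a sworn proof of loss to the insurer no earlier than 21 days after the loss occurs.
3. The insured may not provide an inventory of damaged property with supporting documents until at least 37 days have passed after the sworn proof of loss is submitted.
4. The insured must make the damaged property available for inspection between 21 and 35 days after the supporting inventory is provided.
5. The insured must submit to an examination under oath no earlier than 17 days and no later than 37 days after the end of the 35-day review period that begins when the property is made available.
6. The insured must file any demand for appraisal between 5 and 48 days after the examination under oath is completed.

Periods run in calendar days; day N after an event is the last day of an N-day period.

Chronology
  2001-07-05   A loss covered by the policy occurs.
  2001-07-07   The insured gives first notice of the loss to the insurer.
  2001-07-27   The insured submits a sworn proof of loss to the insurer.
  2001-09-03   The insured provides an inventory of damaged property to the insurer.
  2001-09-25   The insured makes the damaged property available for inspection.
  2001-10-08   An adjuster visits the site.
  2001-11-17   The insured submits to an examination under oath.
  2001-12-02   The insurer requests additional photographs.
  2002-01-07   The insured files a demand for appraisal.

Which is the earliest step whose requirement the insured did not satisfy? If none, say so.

Step 1: 5 days after 2001-07-05 (when the loss occurs) is 2001-07-10; 2001-07-07 is within that limit.
Step 2: the earliest permitted date is 21 days after 2001-07-05 (when the loss occurs), i.e. 2001-07-26; done 2001-07-27 — permitted.
Step 3: the earliest permitted date is 37 days after 2001-07-27 (when the sworn proof of loss is submitted), i.e. 2001-09-02; done 2001-09-03, after the minimum wait.
Step 4: the window is 21–35 days after 2001-09-03 (when the supporting inventory is provided), so 2001-09-24 through 2001-10-08; done 2001-09-25 — within the window.
Step 5: the window is 17–37 days after 2001-10-30 (end of the 35-day review period, which began when the property is made available on 2001-09-25), so 2001-11-16 through 2001-12-06; done 2001-11-17 — within the window.
Step 6: the window is 5–48 days after 2001-11-17 (when the examination under oath is completed), so 2001-11-22 through 2002-01-04; done 2002-01-07 — 3 days after the window closed.
The analysis stops there.

Step 6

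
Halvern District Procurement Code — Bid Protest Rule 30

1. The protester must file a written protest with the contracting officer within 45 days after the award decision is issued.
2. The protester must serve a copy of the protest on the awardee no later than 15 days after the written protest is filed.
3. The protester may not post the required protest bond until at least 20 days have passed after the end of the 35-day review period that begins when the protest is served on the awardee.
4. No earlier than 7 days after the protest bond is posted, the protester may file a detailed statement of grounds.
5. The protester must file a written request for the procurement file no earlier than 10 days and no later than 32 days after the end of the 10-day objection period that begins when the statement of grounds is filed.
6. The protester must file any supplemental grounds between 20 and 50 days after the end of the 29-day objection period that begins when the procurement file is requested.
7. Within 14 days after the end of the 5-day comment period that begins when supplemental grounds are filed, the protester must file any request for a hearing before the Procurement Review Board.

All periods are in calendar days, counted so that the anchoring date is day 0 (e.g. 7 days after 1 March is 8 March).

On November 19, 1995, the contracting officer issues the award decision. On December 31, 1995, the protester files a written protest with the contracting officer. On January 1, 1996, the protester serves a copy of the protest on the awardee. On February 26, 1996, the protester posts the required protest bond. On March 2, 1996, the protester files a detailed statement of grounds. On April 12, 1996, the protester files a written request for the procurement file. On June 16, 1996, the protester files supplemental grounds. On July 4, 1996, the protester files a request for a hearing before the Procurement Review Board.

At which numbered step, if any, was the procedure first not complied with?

Step 4

Step 1 — counting 45 days from November 19, 1995 (when the award decision is issued) gives a deadline of January 3, 1996; completed December 31, 1995, before the deadline.
Step 2 — counting 15 days from December 31, 1995 (when the written protest is filed) gives a deadline of January 15, 1996; January 1, 1996 is within that limit.
Step 3 — must wait 20 days from February 5, 1996 (end of the 35-day review period, which began when the protest is served on the awardee on January 1, 1996), so not before February 25, 1996; February 26, 1996 is on or after that date.
Step 4 — must wait 7 days from February 26, 1996 (when the protest bond is posted), so not before March 4, 1996; March 2, 1996 is 2 days before the earliest permitted date.
The procedure was therefore not followed at step 4.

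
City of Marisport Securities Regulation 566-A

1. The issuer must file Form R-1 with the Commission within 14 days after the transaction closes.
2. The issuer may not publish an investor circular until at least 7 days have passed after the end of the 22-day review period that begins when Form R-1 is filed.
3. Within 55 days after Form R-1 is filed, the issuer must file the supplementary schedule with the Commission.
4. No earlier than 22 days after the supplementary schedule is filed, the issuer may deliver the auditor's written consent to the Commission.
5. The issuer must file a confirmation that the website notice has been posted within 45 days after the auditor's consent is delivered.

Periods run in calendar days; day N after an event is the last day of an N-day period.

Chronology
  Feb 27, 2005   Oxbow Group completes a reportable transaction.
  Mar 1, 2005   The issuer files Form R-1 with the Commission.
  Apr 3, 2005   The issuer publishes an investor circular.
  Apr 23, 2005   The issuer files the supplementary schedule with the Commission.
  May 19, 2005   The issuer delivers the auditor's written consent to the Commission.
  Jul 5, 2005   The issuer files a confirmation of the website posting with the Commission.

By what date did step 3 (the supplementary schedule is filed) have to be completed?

Apr 25, 2005

Step 3 runs from Mar 1, 2005, when Form R-1 is filed. 55 days after Mar 1, 2005 is Apr 25, 2005.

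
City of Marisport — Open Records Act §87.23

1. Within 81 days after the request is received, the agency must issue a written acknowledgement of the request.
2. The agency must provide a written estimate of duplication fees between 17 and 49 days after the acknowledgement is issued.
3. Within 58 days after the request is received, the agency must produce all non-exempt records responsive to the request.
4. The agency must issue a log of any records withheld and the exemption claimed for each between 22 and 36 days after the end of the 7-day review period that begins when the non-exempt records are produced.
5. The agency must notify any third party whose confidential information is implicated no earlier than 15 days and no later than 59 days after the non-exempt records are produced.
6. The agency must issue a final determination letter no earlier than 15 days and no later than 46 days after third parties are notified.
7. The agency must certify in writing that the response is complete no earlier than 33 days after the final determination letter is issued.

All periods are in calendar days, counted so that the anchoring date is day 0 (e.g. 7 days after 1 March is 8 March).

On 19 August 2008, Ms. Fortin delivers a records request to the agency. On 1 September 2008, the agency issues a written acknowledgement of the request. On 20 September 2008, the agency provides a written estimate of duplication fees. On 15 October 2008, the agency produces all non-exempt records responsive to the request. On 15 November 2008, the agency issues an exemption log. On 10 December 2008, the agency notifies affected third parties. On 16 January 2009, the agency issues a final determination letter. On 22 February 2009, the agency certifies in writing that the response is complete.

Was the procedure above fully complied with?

Step 1 — counting 81 days from 19 August 2008 (when the request is received) gives a deadline of 8 November 2008; 1 September 2008 is within that limit.
Step 2 — 17 and 49 days from 1 September 2008 (when the acknowledgement is issued) are 18 September 2008 and 20 October 2008 respectively; 20 September 2008 falls inside that range.
Step 3 — counting 58 days from 19 August 2008 (when the request is received) gives a deadline of 16 October 2008; completed 15 October 2008, before the deadline.
Step 4 — 22 and 36 days from 22 October 2008 (end of the 7-day review period, which began when the non-exempt records are produced on 15 October 2008) are 13 November 2008 and 27 November 2008 respectively; 15 November 2008 falls inside that range.
Step 5 — 15 and 59 days from 15 October 2008 (when the non-exempt records are produced) are 30 October 2008 and 13 December 2008 respectively; 10 December 2008 falls inside that range.
Step 6 — 15 and 46 days from 10 December 2008 (when third parties are notified) are 25 December 2008 and 25 January 2009 respectively; done 16 January 2009, which is between those dates.
Step 7 — must wait 33 days from 16 January 2009 (when the final determination letter is issued), so not before 18 February 2009; done 22 February 2009 — permitted.

Yes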